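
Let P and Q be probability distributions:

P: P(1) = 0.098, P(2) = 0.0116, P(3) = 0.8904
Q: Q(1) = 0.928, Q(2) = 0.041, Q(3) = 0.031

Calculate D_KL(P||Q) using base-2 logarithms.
3.9742 bits

D_KL(P||Q) = Σ P(x) log₂(P(x)/Q(x))

Computing term by term:
  P(1)·log₂(P(1)/Q(1)) = 0.098·log₂(0.098/0.928) = -0.31784
  P(2)·log₂(P(2)/Q(2)) = 0.0116·log₂(0.0116/0.041) = -0.02113
  P(3)·log₂(P(3)/Q(3)) = 0.8904·log₂(0.8904/0.031) = 4.31320

D_KL(P||Q) = -0.31784 - 0.02113 + 4.31320 = 3.97423 ≈ 3.9742 bits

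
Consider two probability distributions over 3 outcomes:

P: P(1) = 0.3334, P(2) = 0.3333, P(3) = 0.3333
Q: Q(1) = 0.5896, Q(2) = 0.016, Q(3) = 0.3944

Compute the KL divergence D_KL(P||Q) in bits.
1.1049 bits

D_KL(P||Q) = Σ P(x) log₂(P(x)/Q(x))

Computing term by term:
  P(1)·log₂(P(1)/Q(1)) = 0.3334·log₂(0.3334/0.5896) = -0.27422
  P(2)·log₂(P(2)/Q(2)) = 0.3333·log₂(0.3333/0.016) = 1.46008
  P(3)·log₂(P(3)/Q(3)) = 0.3333·log₂(0.3333/0.3944) = -0.08094

D_KL(P||Q) = -0.27422 + 1.46008 - 0.08094 = 1.10492 ≈ 1.1049 bits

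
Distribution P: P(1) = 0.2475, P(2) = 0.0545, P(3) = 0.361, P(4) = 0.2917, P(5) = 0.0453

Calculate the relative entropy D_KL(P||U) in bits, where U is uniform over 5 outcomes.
0.3432 bits

U(i) = 1/5 for all i

D_KL(P||U) = Σ P(x) log₂(P(x) / (1/5))
           = Σ P(x) log₂(P(x)) + log₂(5)
           = log₂(5) - H(P)

H(P) = -Σ P(x) log₂(P(x)):
  -P(1)·log₂(P(1)) = -(0.2475)·log₂(0.2475) = 0.49859
  -P(2)·log₂(P(2)) = -(0.0545)·log₂(0.0545) = 0.22877
  -P(3)·log₂(P(3)) = -(0.361)·log₂(0.361) = 0.53064
  -P(4)·log₂(P(4)) = -(0.2917)·log₂(0.2917) = 0.51848
  -P(5)·log₂(P(5)) = -(0.0453)·log₂(0.0453) = 0.20223
H(P) = 0.49859 + 0.22877 + 0.53064 + 0.51848 + 0.20223 = 1.97871 bits

log₂(5) = 2.32193 bits

D_KL(P||U) = 2.32193 - 1.97871 = 0.34322 ≈ 0.3432 bits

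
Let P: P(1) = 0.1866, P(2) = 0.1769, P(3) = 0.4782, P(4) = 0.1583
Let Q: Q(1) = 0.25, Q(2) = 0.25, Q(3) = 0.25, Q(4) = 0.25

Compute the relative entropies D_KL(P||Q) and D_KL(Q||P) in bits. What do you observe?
D_KL(P||Q) = 0.1761 bits, D_KL(Q||P) = 0.1611 bits. The two directions give different values (D_KL(P||Q) exceeds D_KL(Q||P) by 0.0150 bits): KL divergence is asymmetric.

D_KL(P||Q) = Σ P(x) log₂(P(x)/Q(x))

Computing term by term:
  P(1)·log₂(P(1)/Q(1)) = 0.1866·log₂(0.1866/0.25) = -0.07874
  P(2)·log₂(P(2)/Q(2)) = 0.1769·log₂(0.1769/0.25) = -0.08827
  P(3)·log₂(P(3)/Q(3)) = 0.4782·log₂(0.4782/0.25) = 0.44745
  P(4)·log₂(P(4)/Q(4)) = 0.1583·log₂(0.1583/0.25) = -0.10436

D_KL(P||Q) = -0.07874 - 0.08827 + 0.44745 - 0.10436 = 0.17608 ≈ 0.1761 bits

D_KL(Q||P) = Σ Q(x) log₂(Q(x)/P(x))

Computing term by term:
  Q(1)·log₂(Q(1)/P(1)) = 0.25·log₂(0.25/0.1866) = 0.10549
  Q(2)·log₂(Q(2)/P(2)) = 0.25·log₂(0.25/0.1769) = 0.12475
  Q(3)·log₂(Q(3)/P(3)) = 0.25·log₂(0.25/0.4782) = -0.23392
  Q(4)·log₂(Q(4)/P(4)) = 0.25·log₂(0.25/0.1583) = 0.16482

D_KL(Q||P) = 0.10549 + 0.12475 - 0.23392 + 0.16482 = 0.16114 ≈ 0.1611 bits

These are NOT equal (difference: 0.0150 bits). KL divergence is asymmetric: D_KL(P||Q) ≠ D_KL(Q||P) in general.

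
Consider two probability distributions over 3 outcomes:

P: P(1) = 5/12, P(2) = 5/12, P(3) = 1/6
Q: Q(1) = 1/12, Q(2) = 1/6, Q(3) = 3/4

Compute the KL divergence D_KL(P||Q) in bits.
1.1566 bits

D_KL(P||Q) = Σ P(x) log₂(P(x)/Q(x))

Computing term by term:
  P(1)·log₂(P(1)/Q(1)) = (5/12)·log₂((5/12)/(1/12)) = 0.96747
  P(2)·log₂(P(2)/Q(2)) = (5/12)·log₂((5/12)/(1/6)) = 0.55080
  P(3)·log₂(P(3)/Q(3)) = (1/6)·log₂((1/6)/(3/4)) = -0.36165

D_KL(P||Q) = 0.96747 + 0.55080 - 0.36165 = 1.15662 ≈ 1.1566 bits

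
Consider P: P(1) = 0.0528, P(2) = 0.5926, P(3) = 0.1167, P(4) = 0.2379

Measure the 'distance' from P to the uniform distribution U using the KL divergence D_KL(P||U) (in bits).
0.4741 bits

U(i) = 1/4 for all i

D_KL(P||U) = Σ P(x) log₂(P(x) / (1/4))
           = Σ P(x) log₂(P(x)) + log₂(4)
           = log₂(4) - H(P)

H(P) = -Σ P(x) log₂(P(x)):
  -P(1)·log₂(P(1)) = -(0.0528)·log₂(0.0528) = 0.22405
  -P(2)·log₂(P(2)) = -(0.5926)·log₂(0.5926) = 0.44734
  -P(3)·log₂(P(3)) = -(0.1167)·log₂(0.1167) = 0.36167
  -P(4)·log₂(P(4)) = -(0.2379)·log₂(0.2379) = 0.49283
H(P) = 0.22405 + 0.44734 + 0.36167 + 0.49283 = 1.52589 bits

log₂(4) = 2.00000 bits

D_KL(P||U) = 2.00000 - 1.52589 = 0.47411 ≈ 0.4741 bits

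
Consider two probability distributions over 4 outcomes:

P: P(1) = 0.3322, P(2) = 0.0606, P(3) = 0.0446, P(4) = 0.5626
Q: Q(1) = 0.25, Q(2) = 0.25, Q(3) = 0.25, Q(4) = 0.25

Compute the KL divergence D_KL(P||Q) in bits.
0.5598 bits

D_KL(P||Q) = Σ P(x) log₂(P(x)/Q(x))

Computing term by term:
  P(1)·log₂(P(1)/Q(1)) = 0.3322·log₂(0.3322/0.25) = 0.13624
  P(2)·log₂(P(2)/Q(2)) = 0.0606·log₂(0.0606/0.25) = -0.12390
  P(3)·log₂(P(3)/Q(3)) = 0.0446·log₂(0.0446/0.25) = -0.11091
  P(4)·log₂(P(4)/Q(4)) = 0.5626·log₂(0.5626/0.25) = 0.65834

D_KL(P||Q) = 0.13624 - 0.12390 - 0.11091 + 0.65834 = 0.55977 ≈ 0.5598 bits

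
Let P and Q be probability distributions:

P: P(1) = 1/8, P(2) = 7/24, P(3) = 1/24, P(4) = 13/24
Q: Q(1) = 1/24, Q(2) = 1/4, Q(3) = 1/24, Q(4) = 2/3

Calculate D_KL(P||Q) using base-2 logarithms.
0.1007 bits

D_KL(P||Q) = Σ P(x) log₂(P(x)/Q(x))

Computing term by term:
  P(1)·log₂(P(1)/Q(1)) = (1/8)·log₂((1/8)/(1/24)) = 0.19812
  P(2)·log₂(P(2)/Q(2)) = (7/24)·log₂((7/24)/(1/4)) = 0.06486
  P(3)·log₂(P(3)/Q(3)) = (1/24)·log₂((1/24)/(1/24)) = 0.00000
  P(4)·log₂(P(4)/Q(4)) = (13/24)·log₂((13/24)/(2/3)) = -0.16226

D_KL(P||Q) = 0.19812 + 0.06486 + 0.00000 - 0.16226 = 0.10072 ≈ 0.1007 bits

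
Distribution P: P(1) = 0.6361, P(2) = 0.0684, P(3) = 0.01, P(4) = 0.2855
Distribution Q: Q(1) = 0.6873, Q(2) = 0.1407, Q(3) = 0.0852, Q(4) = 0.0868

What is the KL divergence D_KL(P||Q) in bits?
0.3173 bits

D_KL(P||Q) = Σ P(x) log₂(P(x)/Q(x))

Computing term by term:
  P(1)·log₂(P(1)/Q(1)) = 0.6361·log₂(0.6361/0.6873) = -0.07104
  P(2)·log₂(P(2)/Q(2)) = 0.0684·log₂(0.0684/0.1407) = -0.07117
  P(3)·log₂(P(3)/Q(3)) = 0.01·log₂(0.01/0.0852) = -0.03091
  P(4)·log₂(P(4)/Q(4)) = 0.2855·log₂(0.2855/0.0868) = 0.49041

D_KL(P||Q) = -0.07104 - 0.07117 - 0.03091 + 0.49041 = 0.31729 ≈ 0.3173 bits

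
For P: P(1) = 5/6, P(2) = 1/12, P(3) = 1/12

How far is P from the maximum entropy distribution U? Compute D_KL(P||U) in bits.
0.7683 bits

U(i) = 1/3 for all i

D_KL(P||U) = Σ P(x) log₂(P(x) / (1/3))
           = Σ P(x) log₂(P(x)) + log₂(3)
           = log₂(3) - H(P)

H(P) = -Σ P(x) log₂(P(x)):
  -P(1)·log₂(P(1)) = -(5/6)·log₂(5/6) = 0.21920
  -P(2)·log₂(P(2)) = -(1/12)·log₂(1/12) = 0.29875
  -P(3)·log₂(P(3)) = -(1/12)·log₂(1/12) = 0.29875
H(P) = 0.21920 + 0.29875 + 0.29875 = 0.81670 bits

log₂(3) = 1.58496 bits

D_KL(P||U) = 1.58496 - 0.81670 = 0.76826 ≈ 0.7683 bits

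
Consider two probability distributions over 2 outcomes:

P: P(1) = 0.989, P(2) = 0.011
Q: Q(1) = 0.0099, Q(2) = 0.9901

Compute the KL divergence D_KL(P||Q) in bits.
6.4979 bits

D_KL(P||Q) = Σ P(x) log₂(P(x)/Q(x))

Computing term by term:
  P(1)·log₂(P(1)/Q(1)) = 0.989·log₂(0.989/0.0099) = 6.56933
  P(2)·log₂(P(2)/Q(2)) = 0.011·log₂(0.011/0.9901) = -0.07141

D_KL(P||Q) = 6.56933 - 0.07141 = 6.49792 ≈ 6.4979 bits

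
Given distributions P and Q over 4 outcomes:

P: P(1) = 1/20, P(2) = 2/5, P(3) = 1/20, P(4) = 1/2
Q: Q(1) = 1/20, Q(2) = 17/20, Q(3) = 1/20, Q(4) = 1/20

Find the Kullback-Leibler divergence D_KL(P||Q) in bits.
1.2260 bits

D_KL(P||Q) = Σ P(x) log₂(P(x)/Q(x))

Computing term by term:
  P(1)·log₂(P(1)/Q(1)) = (1/20)·log₂((1/20)/(1/20)) = 0.00000
  P(2)·log₂(P(2)/Q(2)) = (2/5)·log₂((2/5)/(17/20)) = -0.43499
  P(3)·log₂(P(3)/Q(3)) = (1/20)·log₂((1/20)/(1/20)) = 0.00000
  P(4)·log₂(P(4)/Q(4)) = (1/2)·log₂((1/2)/(1/20)) = 1.66096

D_KL(P||Q) = 0.00000 - 0.43499 + 0.00000 + 1.66096 = 1.22597 ≈ 1.2260 bits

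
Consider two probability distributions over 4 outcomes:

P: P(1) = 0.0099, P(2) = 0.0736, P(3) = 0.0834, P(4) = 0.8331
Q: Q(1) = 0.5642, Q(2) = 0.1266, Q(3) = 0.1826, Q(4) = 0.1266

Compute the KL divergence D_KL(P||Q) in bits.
2.0549 bits

D_KL(P||Q) = Σ P(x) log₂(P(x)/Q(x))

Computing term by term:
  P(1)·log₂(P(1)/Q(1)) = 0.0099·log₂(0.0099/0.5642) = -0.05774
  P(2)·log₂(P(2)/Q(2)) = 0.0736·log₂(0.0736/0.1266) = -0.05759
  P(3)·log₂(P(3)/Q(3)) = 0.0834·log₂(0.0834/0.1826) = -0.09429
  P(4)·log₂(P(4)/Q(4)) = 0.8331·log₂(0.8331/0.1266) = 2.26454

D_KL(P||Q) = -0.05774 - 0.05759 - 0.09429 + 2.26454 = 2.05492 ≈ 2.0549 bits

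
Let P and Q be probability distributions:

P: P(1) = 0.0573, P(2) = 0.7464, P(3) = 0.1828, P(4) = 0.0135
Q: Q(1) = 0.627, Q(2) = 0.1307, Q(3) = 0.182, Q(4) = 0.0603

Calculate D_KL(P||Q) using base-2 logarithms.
1.6504 bits

D_KL(P||Q) = Σ P(x) log₂(P(x)/Q(x))

Computing term by term:
  P(1)·log₂(P(1)/Q(1)) = 0.0573·log₂(0.0573/0.627) = -0.19779
  P(2)·log₂(P(2)/Q(2)) = 0.7464·log₂(0.7464/0.1307) = 1.87622
  P(3)·log₂(P(3)/Q(3)) = 0.1828·log₂(0.1828/0.182) = 0.00116
  P(4)·log₂(P(4)/Q(4)) = 0.0135·log₂(0.0135/0.0603) = -0.02915

D_KL(P||Q) = -0.19779 + 1.87622 + 0.00116 - 0.02915 = 1.65044 ≈ 1.6504 bits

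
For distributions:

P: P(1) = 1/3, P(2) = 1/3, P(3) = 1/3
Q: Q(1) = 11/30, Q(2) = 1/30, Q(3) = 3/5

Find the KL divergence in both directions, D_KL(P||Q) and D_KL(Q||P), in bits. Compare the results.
D_KL(P||Q) = 0.7788 bits, D_KL(Q||P) = 0.4485 bits. D_KL(P||Q) is larger than D_KL(Q||P) by 0.3303 bits; the two directions differ.

D_KL(P||Q) = Σ P(x) log₂(P(x)/Q(x))

Computing term by term:
  P(1)·log₂(P(1)/Q(1)) = (1/3)·log₂((1/3)/(11/30)) = -0.04583
  P(2)·log₂(P(2)/Q(2)) = (1/3)·log₂((1/3)/(1/30)) = 1.10731
  P(3)·log₂(P(3)/Q(3)) = (1/3)·log₂((1/3)/(3/5)) = -0.28267

D_KL(P||Q) = -0.04583 + 1.10731 - 0.28267 = 0.77881 ≈ 0.7788 bits

D_KL(Q||P) = Σ Q(x) log₂(Q(x)/P(x))

Computing term by term:
  Q(1)·log₂(Q(1)/P(1)) = (11/30)·log₂((11/30)/(1/3)) = 0.05042
  Q(2)·log₂(Q(2)/P(2)) = (1/30)·log₂((1/30)/(1/3)) = -0.11073
  Q(3)·log₂(Q(3)/P(3)) = (3/5)·log₂((3/5)/(1/3)) = 0.50880

D_KL(Q||P) = 0.05042 - 0.11073 + 0.50880 = 0.44849 ≈ 0.4485 bits

These are NOT equal (difference: 0.3303 bits). KL divergence is asymmetric: D_KL(P||Q) ≠ D_KL(Q||P) in general.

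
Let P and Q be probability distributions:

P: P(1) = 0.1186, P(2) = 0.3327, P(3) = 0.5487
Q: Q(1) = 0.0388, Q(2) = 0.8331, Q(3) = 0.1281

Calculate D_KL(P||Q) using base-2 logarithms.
0.9022 bits

D_KL(P||Q) = Σ P(x) log₂(P(x)/Q(x))

Computing term by term:
  P(1)·log₂(P(1)/Q(1)) = 0.1186·log₂(0.1186/0.0388) = 0.19118
  P(2)·log₂(P(2)/Q(2)) = 0.3327·log₂(0.3327/0.8331) = -0.44058
  P(3)·log₂(P(3)/Q(3)) = 0.5487·log₂(0.5487/0.1281) = 1.15158

D_KL(P||Q) = 0.19118 - 0.44058 + 1.15158 = 0.90218 ≈ 0.9022 bits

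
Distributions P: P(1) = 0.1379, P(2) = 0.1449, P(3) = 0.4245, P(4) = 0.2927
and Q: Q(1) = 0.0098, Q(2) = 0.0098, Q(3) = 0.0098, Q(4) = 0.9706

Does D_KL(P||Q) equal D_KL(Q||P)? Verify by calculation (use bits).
D_KL(P||Q) = 2.8909 bits, D_KL(Q||P) = 1.5499 bits. No — D_KL(P||Q) ≠ D_KL(Q||P) for this pair.

D_KL(P||Q) = Σ P(x) log₂(P(x)/Q(x))

Computing term by term:
  P(1)·log₂(P(1)/Q(1)) = 0.1379·log₂(0.1379/0.0098) = 0.52605
  P(2)·log₂(P(2)/Q(2)) = 0.1449·log₂(0.1449/0.0098) = 0.56310
  P(3)·log₂(P(3)/Q(3)) = 0.4245·log₂(0.4245/0.0098) = 2.30794
  P(4)·log₂(P(4)/Q(4)) = 0.2927·log₂(0.2927/0.9706) = -0.50621

D_KL(P||Q) = 0.52605 + 0.56310 + 2.30794 - 0.50621 = 2.89088 ≈ 2.8909 bits

D_KL(Q||P) = Σ Q(x) log₂(Q(x)/P(x))

Computing term by term:
  Q(1)·log₂(Q(1)/P(1)) = 0.0098·log₂(0.0098/0.1379) = -0.03738
  Q(2)·log₂(Q(2)/P(2)) = 0.0098·log₂(0.0098/0.1449) = -0.03808
  Q(3)·log₂(Q(3)/P(3)) = 0.0098·log₂(0.0098/0.4245) = -0.05328
  Q(4)·log₂(Q(4)/P(4)) = 0.9706·log₂(0.9706/0.2927) = 1.67861

D_KL(Q||P) = -0.03738 - 0.03808 - 0.05328 + 1.67861 = 1.54987 ≈ 1.5499 bits

These are NOT equal (difference: 1.3410 bits). KL divergence is asymmetric: D_KL(P||Q) ≠ D_KL(Q||P) in general.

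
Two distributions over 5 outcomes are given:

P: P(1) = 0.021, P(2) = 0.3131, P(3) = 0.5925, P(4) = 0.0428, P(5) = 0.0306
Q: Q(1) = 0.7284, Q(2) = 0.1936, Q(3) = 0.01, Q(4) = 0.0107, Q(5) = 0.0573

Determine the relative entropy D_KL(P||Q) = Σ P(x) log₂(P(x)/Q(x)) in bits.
3.6567 bits

D_KL(P||Q) = Σ P(x) log₂(P(x)/Q(x))

Computing term by term:
  P(1)·log₂(P(1)/Q(1)) = 0.021·log₂(0.021/0.7284) = -0.10744
  P(2)·log₂(P(2)/Q(2)) = 0.3131·log₂(0.3131/0.1936) = 0.21715
  P(3)·log₂(P(3)/Q(3)) = 0.5925·log₂(0.5925/0.01) = 3.48908
  P(4)·log₂(P(4)/Q(4)) = 0.0428·log₂(0.0428/0.0107) = 0.08560
  P(5)·log₂(P(5)/Q(5)) = 0.0306·log₂(0.0306/0.0573) = -0.02769

D_KL(P||Q) = -0.10744 + 0.21715 + 3.48908 + 0.08560 - 0.02769 = 3.65670 ≈ 3.6567 bits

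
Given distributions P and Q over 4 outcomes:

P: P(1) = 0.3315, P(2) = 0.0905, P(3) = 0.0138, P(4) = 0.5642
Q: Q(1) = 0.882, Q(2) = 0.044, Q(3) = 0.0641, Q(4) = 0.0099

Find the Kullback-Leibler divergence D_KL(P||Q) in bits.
2.8864 bits

D_KL(P||Q) = Σ P(x) log₂(P(x)/Q(x))

Computing term by term:
  P(1)·log₂(P(1)/Q(1)) = 0.3315·log₂(0.3315/0.882) = -0.46800
  P(2)·log₂(P(2)/Q(2)) = 0.0905·log₂(0.0905/0.044) = 0.09416
  P(3)·log₂(P(3)/Q(3)) = 0.0138·log₂(0.0138/0.0641) = -0.03058
  P(4)·log₂(P(4)/Q(4)) = 0.5642·log₂(0.5642/0.0099) = 3.29077

D_KL(P||Q) = -0.46800 + 0.09416 - 0.03058 + 3.29077 = 2.88635 ≈ 2.8864 bits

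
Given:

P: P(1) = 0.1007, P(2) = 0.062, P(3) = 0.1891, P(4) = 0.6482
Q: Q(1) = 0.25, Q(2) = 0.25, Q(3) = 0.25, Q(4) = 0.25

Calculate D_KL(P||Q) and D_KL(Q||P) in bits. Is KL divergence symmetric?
D_KL(P||Q) = 0.5580 bits, D_KL(Q||P) = 0.5879 bits. No, KL divergence is not symmetric.

D_KL(P||Q) = Σ P(x) log₂(P(x)/Q(x))

Computing term by term:
  P(1)·log₂(P(1)/Q(1)) = 0.1007·log₂(0.1007/0.25) = -0.13210
  P(2)·log₂(P(2)/Q(2)) = 0.062·log₂(0.062/0.25) = -0.12472
  P(3)·log₂(P(3)/Q(3)) = 0.1891·log₂(0.1891/0.25) = -0.07617
  P(4)·log₂(P(4)/Q(4)) = 0.6482·log₂(0.6482/0.25) = 0.89096

D_KL(P||Q) = -0.13210 - 0.12472 - 0.07617 + 0.89096 = 0.55797 ≈ 0.5580 bits

D_KL(Q||P) = Σ Q(x) log₂(Q(x)/P(x))

Computing term by term:
  Q(1)·log₂(Q(1)/P(1)) = 0.25·log₂(0.25/0.1007) = 0.32797
  Q(2)·log₂(Q(2)/P(2)) = 0.25·log₂(0.25/0.062) = 0.50290
  Q(3)·log₂(Q(3)/P(3)) = 0.25·log₂(0.25/0.1891) = 0.10069
  Q(4)·log₂(Q(4)/P(4)) = 0.25·log₂(0.25/0.6482) = -0.34363

D_KL(Q||P) = 0.32797 + 0.50290 + 0.10069 - 0.34363 = 0.58793 ≈ 0.5879 bits

These are NOT equal (difference: 0.0299 bits). KL divergence is asymmetric: D_KL(P||Q) ≠ D_KL(Q||P) in general.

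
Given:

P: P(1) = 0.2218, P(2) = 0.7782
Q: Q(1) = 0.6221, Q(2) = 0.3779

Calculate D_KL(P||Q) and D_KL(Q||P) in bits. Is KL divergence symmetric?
D_KL(P||Q) = 0.4810 bits, D_KL(Q||P) = 0.5318 bits. No, KL divergence is not symmetric.

D_KL(P||Q) = Σ P(x) log₂(P(x)/Q(x))

Computing term by term:
  P(1)·log₂(P(1)/Q(1)) = 0.2218·log₂(0.2218/0.6221) = -0.33001
  P(2)·log₂(P(2)/Q(2)) = 0.7782·log₂(0.7782/0.3779) = 0.81099

D_KL(P||Q) = -0.33001 + 0.81099 = 0.48098 ≈ 0.4810 bits

D_KL(Q||P) = Σ Q(x) log₂(Q(x)/P(x))

Computing term by term:
  Q(1)·log₂(Q(1)/P(1)) = 0.6221·log₂(0.6221/0.2218) = 0.92561
  Q(2)·log₂(Q(2)/P(2)) = 0.3779·log₂(0.3779/0.7782) = -0.39382

D_KL(Q||P) = 0.92561 - 0.39382 = 0.53179 ≈ 0.5318 bits

These are NOT equal (difference: 0.0508 bits). KL divergence is asymmetric: D_KL(P||Q) ≠ D_KL(Q||P) in general.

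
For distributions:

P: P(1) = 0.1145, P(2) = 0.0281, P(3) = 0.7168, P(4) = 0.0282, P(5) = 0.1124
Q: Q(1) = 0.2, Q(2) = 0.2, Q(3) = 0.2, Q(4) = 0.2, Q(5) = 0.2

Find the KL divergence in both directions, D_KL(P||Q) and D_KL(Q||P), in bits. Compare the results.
D_KL(P||Q) = 0.9752 bits, D_KL(Q||P) = 1.0904 bits. D_KL(Q||P) is larger than D_KL(P||Q) by 0.1152 bits; the two directions differ.

D_KL(P||Q) = Σ P(x) log₂(P(x)/Q(x))

Computing term by term:
  P(1)·log₂(P(1)/Q(1)) = 0.1145·log₂(0.1145/0.2) = -0.09213
  P(2)·log₂(P(2)/Q(2)) = 0.0281·log₂(0.0281/0.2) = -0.07956
  P(3)·log₂(P(3)/Q(3)) = 0.7168·log₂(0.7168/0.2) = 1.32004
  P(4)·log₂(P(4)/Q(4)) = 0.0282·log₂(0.0282/0.2) = -0.07970
  P(5)·log₂(P(5)/Q(5)) = 0.1124·log₂(0.1124/0.2) = -0.09344

D_KL(P||Q) = -0.09213 - 0.07956 + 1.32004 - 0.07970 - 0.09344 = 0.97521 ≈ 0.9752 bits

D_KL(Q||P) = Σ Q(x) log₂(Q(x)/P(x))

Computing term by term:
  Q(1)·log₂(Q(1)/P(1)) = 0.2·log₂(0.2/0.1145) = 0.16093
  Q(2)·log₂(Q(2)/P(2)) = 0.2·log₂(0.2/0.0281) = 0.56627
  Q(3)·log₂(Q(3)/P(3)) = 0.2·log₂(0.2/0.7168) = -0.36831
  Q(4)·log₂(Q(4)/P(4)) = 0.2·log₂(0.2/0.0282) = 0.56525
  Q(5)·log₂(Q(5)/P(5)) = 0.2·log₂(0.2/0.1124) = 0.16627

D_KL(Q||P) = 0.16093 + 0.56627 - 0.36831 + 0.56525 + 0.16627 = 1.09041 ≈ 1.0904 bits

These are NOT equal (difference: 0.1152 bits). KL divergence is asymmetric: D_KL(P||Q) ≠ D_KL(Q||P) in general.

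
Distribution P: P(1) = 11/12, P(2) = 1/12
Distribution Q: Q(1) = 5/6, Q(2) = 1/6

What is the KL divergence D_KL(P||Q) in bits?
0.0427 bits

D_KL(P||Q) = Σ P(x) log₂(P(x)/Q(x))

Computing term by term:
  P(1)·log₂(P(1)/Q(1)) = (11/12)·log₂((11/12)/(5/6)) = 0.12604
  P(2)·log₂(P(2)/Q(2)) = (1/12)·log₂((1/12)/(1/6)) = -0.08333

D_KL(P||Q) = 0.12604 - 0.08333 = 0.04271 ≈ 0.0427 bits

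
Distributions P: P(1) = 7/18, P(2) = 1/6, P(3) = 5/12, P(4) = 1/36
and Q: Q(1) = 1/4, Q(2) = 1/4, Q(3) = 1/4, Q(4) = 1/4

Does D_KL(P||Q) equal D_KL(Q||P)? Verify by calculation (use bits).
D_KL(P||Q) = 0.3694 bits, D_KL(Q||P) = 0.5951 bits. No — D_KL(P||Q) ≠ D_KL(Q||P) for this pair.

D_KL(P||Q) = Σ P(x) log₂(P(x)/Q(x))

Computing term by term:
  P(1)·log₂(P(1)/Q(1)) = (7/18)·log₂((7/18)/(1/4)) = 0.24789
  P(2)·log₂(P(2)/Q(2)) = (1/6)·log₂((1/6)/(1/4)) = -0.09749
  P(3)·log₂(P(3)/Q(3)) = (5/12)·log₂((5/12)/(1/4)) = 0.30707
  P(4)·log₂(P(4)/Q(4)) = (1/36)·log₂((1/36)/(1/4)) = -0.08805

D_KL(P||Q) = 0.24789 - 0.09749 + 0.30707 - 0.08805 = 0.36942 ≈ 0.3694 bits

D_KL(Q||P) = Σ Q(x) log₂(Q(x)/P(x))

Computing term by term:
  Q(1)·log₂(Q(1)/P(1)) = (1/4)·log₂((1/4)/(7/18)) = -0.15936
  Q(2)·log₂(Q(2)/P(2)) = (1/4)·log₂((1/4)/(1/6)) = 0.14624
  Q(3)·log₂(Q(3)/P(3)) = (1/4)·log₂((1/4)/(5/12)) = -0.18424
  Q(4)·log₂(Q(4)/P(4)) = (1/4)·log₂((1/4)/(1/36)) = 0.79248

D_KL(Q||P) = -0.15936 + 0.14624 - 0.18424 + 0.79248 = 0.59512 ≈ 0.5951 bits

These are NOT equal (difference: 0.2257 bits). KL divergence is asymmetric: D_KL(P||Q) ≠ D_KL(Q||P) in general.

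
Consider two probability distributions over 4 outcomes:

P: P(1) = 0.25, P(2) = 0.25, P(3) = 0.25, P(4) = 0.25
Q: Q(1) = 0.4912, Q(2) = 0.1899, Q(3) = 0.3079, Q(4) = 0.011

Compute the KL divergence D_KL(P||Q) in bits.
0.9070 bits

D_KL(P||Q) = Σ P(x) log₂(P(x)/Q(x))

Computing term by term:
  P(1)·log₂(P(1)/Q(1)) = 0.25·log₂(0.25/0.4912) = -0.24360
  P(2)·log₂(P(2)/Q(2)) = 0.25·log₂(0.25/0.1899) = 0.09917
  P(3)·log₂(P(3)/Q(3)) = 0.25·log₂(0.25/0.3079) = -0.07513
  P(4)·log₂(P(4)/Q(4)) = 0.25·log₂(0.25/0.011) = 1.12659

D_KL(P||Q) = -0.24360 + 0.09917 - 0.07513 + 1.12659 = 0.90703 ≈ 0.9070 bits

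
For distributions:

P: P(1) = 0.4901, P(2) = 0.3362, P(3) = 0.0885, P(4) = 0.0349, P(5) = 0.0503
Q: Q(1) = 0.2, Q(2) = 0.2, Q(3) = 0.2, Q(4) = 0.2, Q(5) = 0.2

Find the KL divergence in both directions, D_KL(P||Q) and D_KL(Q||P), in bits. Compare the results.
D_KL(P||Q) = 0.5935 bits, D_KL(Q||P) = 0.7288 bits. D_KL(Q||P) is larger than D_KL(P||Q) by 0.1353 bits; the two directions differ.

D_KL(P||Q) = Σ P(x) log₂(P(x)/Q(x))

Computing term by term:
  P(1)·log₂(P(1)/Q(1)) = 0.4901·log₂(0.4901/0.2) = 0.63374
  P(2)·log₂(P(2)/Q(2)) = 0.3362·log₂(0.3362/0.2) = 0.25192
  P(3)·log₂(P(3)/Q(3)) = 0.0885·log₂(0.0885/0.2) = -0.10410
  P(4)·log₂(P(4)/Q(4)) = 0.0349·log₂(0.0349/0.2) = -0.08790
  P(5)·log₂(P(5)/Q(5)) = 0.0503·log₂(0.0503/0.2) = -0.10017

D_KL(P||Q) = 0.63374 + 0.25192 - 0.10410 - 0.08790 - 0.10017 = 0.59349 ≈ 0.5935 bits

D_KL(Q||P) = Σ Q(x) log₂(Q(x)/P(x))

Computing term by term:
  Q(1)·log₂(Q(1)/P(1)) = 0.2·log₂(0.2/0.4901) = -0.25862
  Q(2)·log₂(Q(2)/P(2)) = 0.2·log₂(0.2/0.3362) = -0.14986
  Q(3)·log₂(Q(3)/P(3)) = 0.2·log₂(0.2/0.0885) = 0.23525
  Q(4)·log₂(Q(4)/P(4)) = 0.2·log₂(0.2/0.0349) = 0.50374
  Q(5)·log₂(Q(5)/P(5)) = 0.2·log₂(0.2/0.0503) = 0.39827

D_KL(Q||P) = -0.25862 - 0.14986 + 0.23525 + 0.50374 + 0.39827 = 0.72878 ≈ 0.7288 bits

These are NOT equal (difference: 0.1353 bits). KL divergence is asymmetric: D_KL(P||Q) ≠ D_KL(Q||P) in general.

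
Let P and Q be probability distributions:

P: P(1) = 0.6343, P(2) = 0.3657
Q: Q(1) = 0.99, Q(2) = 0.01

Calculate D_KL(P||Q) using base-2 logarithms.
1.4915 bits

D_KL(P||Q) = Σ P(x) log₂(P(x)/Q(x))

Computing term by term:
  P(1)·log₂(P(1)/Q(1)) = 0.6343·log₂(0.6343/0.99) = -0.40739
  P(2)·log₂(P(2)/Q(2)) = 0.3657·log₂(0.3657/0.01) = 1.89893

D_KL(P||Q) = -0.40739 + 1.89893 = 1.49154 ≈ 1.4915 bits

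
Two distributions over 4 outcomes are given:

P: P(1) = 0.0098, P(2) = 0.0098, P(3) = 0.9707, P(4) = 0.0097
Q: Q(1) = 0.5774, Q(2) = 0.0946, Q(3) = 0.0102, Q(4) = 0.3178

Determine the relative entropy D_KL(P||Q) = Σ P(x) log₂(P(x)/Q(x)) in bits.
6.2413 bits

D_KL(P||Q) = Σ P(x) log₂(P(x)/Q(x))

Computing term by term:
  P(1)·log₂(P(1)/Q(1)) = 0.0098·log₂(0.0098/0.5774) = -0.05763
  P(2)·log₂(P(2)/Q(2)) = 0.0098·log₂(0.0098/0.0946) = -0.03206
  P(3)·log₂(P(3)/Q(3)) = 0.9707·log₂(0.9707/0.0102) = 6.37981
  P(4)·log₂(P(4)/Q(4)) = 0.0097·log₂(0.0097/0.3178) = -0.04883

D_KL(P||Q) = -0.05763 - 0.03206 + 6.37981 - 0.04883 = 6.24129 ≈ 6.2413 bits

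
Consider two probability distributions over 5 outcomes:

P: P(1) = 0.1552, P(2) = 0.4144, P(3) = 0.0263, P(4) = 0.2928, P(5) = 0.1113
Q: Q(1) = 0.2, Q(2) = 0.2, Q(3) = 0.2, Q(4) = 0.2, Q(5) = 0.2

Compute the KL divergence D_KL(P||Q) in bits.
0.3687 bits

D_KL(P||Q) = Σ P(x) log₂(P(x)/Q(x))

Computing term by term:
  P(1)·log₂(P(1)/Q(1)) = 0.1552·log₂(0.1552/0.2) = -0.05678
  P(2)·log₂(P(2)/Q(2)) = 0.4144·log₂(0.4144/0.2) = 0.43554
  P(3)·log₂(P(3)/Q(3)) = 0.0263·log₂(0.0263/0.2) = -0.07698
  P(4)·log₂(P(4)/Q(4)) = 0.2928·log₂(0.2928/0.2) = 0.16102
  P(5)·log₂(P(5)/Q(5)) = 0.1113·log₂(0.1113/0.2) = -0.09411

D_KL(P||Q) = -0.05678 + 0.43554 - 0.07698 + 0.16102 - 0.09411 = 0.36869 ≈ 0.3687 bits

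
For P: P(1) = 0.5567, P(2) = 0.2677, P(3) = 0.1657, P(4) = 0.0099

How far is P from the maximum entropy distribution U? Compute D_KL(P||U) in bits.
0.5250 bits

U(i) = 1/4 for all i

D_KL(P||U) = Σ P(x) log₂(P(x) / (1/4))
           = Σ P(x) log₂(P(x)) + log₂(4)
           = log₂(4) - H(P)

H(P) = -Σ P(x) log₂(P(x)):
  -P(1)·log₂(P(1)) = -(0.5567)·log₂(0.5567) = 0.47043
  -P(2)·log₂(P(2)) = -(0.2677)·log₂(0.2677) = 0.50898
  -P(3)·log₂(P(3)) = -(0.1657)·log₂(0.1657) = 0.42972
  -P(4)·log₂(P(4)) = -(0.0099)·log₂(0.0099) = 0.06592
H(P) = 0.47043 + 0.50898 + 0.42972 + 0.06592 = 1.47505 bits

log₂(4) = 2.00000 bits

D_KL(P||U) = 2.00000 - 1.47505 = 0.52495 ≈ 0.5250 bits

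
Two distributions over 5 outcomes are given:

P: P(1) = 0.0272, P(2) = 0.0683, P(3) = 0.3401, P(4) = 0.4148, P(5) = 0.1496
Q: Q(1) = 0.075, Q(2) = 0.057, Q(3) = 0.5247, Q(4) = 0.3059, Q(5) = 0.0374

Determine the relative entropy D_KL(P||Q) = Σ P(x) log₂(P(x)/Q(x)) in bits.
0.2467 bits

D_KL(P||Q) = Σ P(x) log₂(P(x)/Q(x))

Computing term by term:
  P(1)·log₂(P(1)/Q(1)) = 0.0272·log₂(0.0272/0.075) = -0.03980
  P(2)·log₂(P(2)/Q(2)) = 0.0683·log₂(0.0683/0.057) = 0.01782
  P(3)·log₂(P(3)/Q(3)) = 0.3401·log₂(0.3401/0.5247) = -0.21274
  P(4)·log₂(P(4)/Q(4)) = 0.4148·log₂(0.4148/0.3059) = 0.18224
  P(5)·log₂(P(5)/Q(5)) = 0.1496·log₂(0.1496/0.0374) = 0.29920

D_KL(P||Q) = -0.03980 + 0.01782 - 0.21274 + 0.18224 + 0.29920 = 0.24672 ≈ 0.2467 bits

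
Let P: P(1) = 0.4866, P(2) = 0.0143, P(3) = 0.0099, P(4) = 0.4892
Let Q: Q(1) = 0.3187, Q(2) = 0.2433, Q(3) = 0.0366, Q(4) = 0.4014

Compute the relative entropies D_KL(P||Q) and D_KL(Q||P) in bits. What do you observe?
D_KL(P||Q) = 0.3596 bits, D_KL(Q||P) = 0.7547 bits. The two directions give different values (D_KL(Q||P) exceeds D_KL(P||Q) by 0.3951 bits): KL divergence is asymmetric.

D_KL(P||Q) = Σ P(x) log₂(P(x)/Q(x))

Computing term by term:
  P(1)·log₂(P(1)/Q(1)) = 0.4866·log₂(0.4866/0.3187) = 0.29709
  P(2)·log₂(P(2)/Q(2)) = 0.0143·log₂(0.0143/0.2433) = -0.05847
  P(3)·log₂(P(3)/Q(3)) = 0.0099·log₂(0.0099/0.0366) = -0.01867
  P(4)·log₂(P(4)/Q(4)) = 0.4892·log₂(0.4892/0.4014) = 0.13961

D_KL(P||Q) = 0.29709 - 0.05847 - 0.01867 + 0.13961 = 0.35956 ≈ 0.3596 bits

D_KL(Q||P) = Σ Q(x) log₂(Q(x)/P(x))

Computing term by term:
  Q(1)·log₂(Q(1)/P(1)) = 0.3187·log₂(0.3187/0.4866) = -0.19458
  Q(2)·log₂(Q(2)/P(2)) = 0.2433·log₂(0.2433/0.0143) = 0.99477
  Q(3)·log₂(Q(3)/P(3)) = 0.0366·log₂(0.0366/0.0099) = 0.06904
  Q(4)·log₂(Q(4)/P(4)) = 0.4014·log₂(0.4014/0.4892) = -0.11455

D_KL(Q||P) = -0.19458 + 0.99477 + 0.06904 - 0.11455 = 0.75468 ≈ 0.7547 bits

These are NOT equal (difference: 0.3951 bits). KL divergence is asymmetric: D_KL(P||Q) ≠ D_KL(Q||P) in general.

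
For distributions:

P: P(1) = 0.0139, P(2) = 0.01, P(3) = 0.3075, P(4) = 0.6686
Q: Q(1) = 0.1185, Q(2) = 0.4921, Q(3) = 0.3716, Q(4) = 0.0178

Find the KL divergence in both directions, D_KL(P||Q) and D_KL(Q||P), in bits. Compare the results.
D_KL(P||Q) = 3.3144 bits, D_KL(Q||P) = 3.1408 bits. D_KL(P||Q) is larger than D_KL(Q||P) by 0.1736 bits; the two directions differ.

D_KL(P||Q) = Σ P(x) log₂(P(x)/Q(x))

Computing term by term:
  P(1)·log₂(P(1)/Q(1)) = 0.0139·log₂(0.0139/0.1185) = -0.04298
  P(2)·log₂(P(2)/Q(2)) = 0.01·log₂(0.01/0.4921) = -0.05621
  P(3)·log₂(P(3)/Q(3)) = 0.3075·log₂(0.3075/0.3716) = -0.08400
  P(4)·log₂(P(4)/Q(4)) = 0.6686·log₂(0.6686/0.0178) = 3.49758

D_KL(P||Q) = -0.04298 - 0.05621 - 0.08400 + 3.49758 = 3.31439 ≈ 3.3144 bits

D_KL(Q||P) = Σ Q(x) log₂(Q(x)/P(x))

Computing term by term:
  Q(1)·log₂(Q(1)/P(1)) = 0.1185·log₂(0.1185/0.0139) = 0.36637
  Q(2)·log₂(Q(2)/P(2)) = 0.4921·log₂(0.4921/0.01) = 2.76603
  Q(3)·log₂(Q(3)/P(3)) = 0.3716·log₂(0.3716/0.3075) = 0.10151
  Q(4)·log₂(Q(4)/P(4)) = 0.0178·log₂(0.0178/0.6686) = -0.09312

D_KL(Q||P) = 0.36637 + 2.76603 + 0.10151 - 0.09312 = 3.14079 ≈ 3.1408 bits

These are NOT equal (difference: 0.1736 bits). KL divergence is asymmetric: D_KL(P||Q) ≠ D_KL(Q||P) in general.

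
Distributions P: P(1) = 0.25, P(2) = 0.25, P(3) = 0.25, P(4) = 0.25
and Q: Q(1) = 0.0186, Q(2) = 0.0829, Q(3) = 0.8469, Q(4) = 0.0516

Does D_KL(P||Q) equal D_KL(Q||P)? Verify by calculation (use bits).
D_KL(P||Q) = 1.4643 bits, D_KL(Q||P) = 1.1716 bits. No — D_KL(P||Q) ≠ D_KL(Q||P) for this pair.

D_KL(P||Q) = Σ P(x) log₂(P(x)/Q(x))

Computing term by term:
  P(1)·log₂(P(1)/Q(1)) = 0.25·log₂(0.25/0.0186) = 0.93714
  P(2)·log₂(P(2)/Q(2)) = 0.25·log₂(0.25/0.0829) = 0.39812
  P(3)·log₂(P(3)/Q(3)) = 0.25·log₂(0.25/0.8469) = -0.44007
  P(4)·log₂(P(4)/Q(4)) = 0.25·log₂(0.25/0.0516) = 0.56912

D_KL(P||Q) = 0.93714 + 0.39812 - 0.44007 + 0.56912 = 1.46431 ≈ 1.4643 bits

D_KL(Q||P) = Σ Q(x) log₂(Q(x)/P(x))

Computing term by term:
  Q(1)·log₂(Q(1)/P(1)) = 0.0186·log₂(0.0186/0.25) = -0.06972
  Q(2)·log₂(Q(2)/P(2)) = 0.0829·log₂(0.0829/0.25) = -0.13202
  Q(3)·log₂(Q(3)/P(3)) = 0.8469·log₂(0.8469/0.25) = 1.49077
  Q(4)·log₂(Q(4)/P(4)) = 0.0516·log₂(0.0516/0.25) = -0.11747

D_KL(Q||P) = -0.06972 - 0.13202 + 1.49077 - 0.11747 = 1.17156 ≈ 1.1716 bits

These are NOT equal (difference: 0.2927 bits). KL divergence is asymmetric: D_KL(P||Q) ≠ D_KL(Q||P) in general.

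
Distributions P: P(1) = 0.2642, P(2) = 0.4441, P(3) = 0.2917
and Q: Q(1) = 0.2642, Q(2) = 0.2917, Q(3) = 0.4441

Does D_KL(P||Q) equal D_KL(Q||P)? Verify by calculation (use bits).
D_KL(P||Q) = 0.0924 bits, D_KL(Q||P) = 0.0924 bits. Yes — for this pair D_KL(P||Q) = D_KL(Q||P).

D_KL(P||Q) = Σ P(x) log₂(P(x)/Q(x))

Computing term by term:
  P(1)·log₂(P(1)/Q(1)) = 0.2642·log₂(0.2642/0.2642) = 0.00000
  P(2)·log₂(P(2)/Q(2)) = 0.4441·log₂(0.4441/0.2917) = 0.26930
  P(3)·log₂(P(3)/Q(3)) = 0.2917·log₂(0.2917/0.4441) = -0.17689

D_KL(P||Q) = 0.00000 + 0.26930 - 0.17689 = 0.09241 ≈ 0.0924 bits

D_KL(Q||P) = Σ Q(x) log₂(Q(x)/P(x))

Computing term by term:
  Q(1)·log₂(Q(1)/P(1)) = 0.2642·log₂(0.2642/0.2642) = 0.00000
  Q(2)·log₂(Q(2)/P(2)) = 0.2917·log₂(0.2917/0.4441) = -0.17689
  Q(3)·log₂(Q(3)/P(3)) = 0.4441·log₂(0.4441/0.2917) = 0.26930

D_KL(Q||P) = 0.00000 - 0.17689 + 0.26930 = 0.09241 ≈ 0.0924 bits

These ARE equal here. Q is P with outcomes relabeled (Q(2) = P(3), Q(3) = P(2)) by a relabeling that is its own inverse, so the two sums contain exactly the same terms in a different order. This is a special case — KL divergence is not symmetric in general: D_KL(P||Q) ≠ D_KL(Q||P) for most P, Q.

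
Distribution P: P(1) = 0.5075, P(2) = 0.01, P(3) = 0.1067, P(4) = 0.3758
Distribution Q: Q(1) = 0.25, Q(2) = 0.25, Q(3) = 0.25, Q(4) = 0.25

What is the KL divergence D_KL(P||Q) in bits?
0.5619 bits

D_KL(P||Q) = Σ P(x) log₂(P(x)/Q(x))

Computing term by term:
  P(1)·log₂(P(1)/Q(1)) = 0.5075·log₂(0.5075/0.25) = 0.51840
  P(2)·log₂(P(2)/Q(2)) = 0.01·log₂(0.01/0.25) = -0.04644
  P(3)·log₂(P(3)/Q(3)) = 0.1067·log₂(0.1067/0.25) = -0.13107
  P(4)·log₂(P(4)/Q(4)) = 0.3758·log₂(0.3758/0.25) = 0.22098

D_KL(P||Q) = 0.51840 - 0.04644 - 0.13107 + 0.22098 = 0.56187 ≈ 0.5619 bits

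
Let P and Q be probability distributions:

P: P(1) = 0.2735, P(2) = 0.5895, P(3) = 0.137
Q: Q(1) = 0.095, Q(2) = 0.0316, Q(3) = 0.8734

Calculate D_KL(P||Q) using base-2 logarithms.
2.5397 bits

D_KL(P||Q) = Σ P(x) log₂(P(x)/Q(x))

Computing term by term:
  P(1)·log₂(P(1)/Q(1)) = 0.2735·log₂(0.2735/0.095) = 0.41724
  P(2)·log₂(P(2)/Q(2)) = 0.5895·log₂(0.5895/0.0316) = 2.48857
  P(3)·log₂(P(3)/Q(3)) = 0.137·log₂(0.137/0.8734) = -0.36613

D_KL(P||Q) = 0.41724 + 2.48857 - 0.36613 = 2.53968 ≈ 2.5397 bits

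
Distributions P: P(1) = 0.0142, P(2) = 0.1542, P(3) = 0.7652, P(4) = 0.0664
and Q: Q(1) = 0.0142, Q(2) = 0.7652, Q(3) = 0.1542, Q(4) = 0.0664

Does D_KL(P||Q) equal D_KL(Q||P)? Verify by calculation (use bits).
D_KL(P||Q) = 1.4120 bits, D_KL(Q||P) = 1.4120 bits. Yes — for this pair D_KL(P||Q) = D_KL(Q||P).

D_KL(P||Q) = Σ P(x) log₂(P(x)/Q(x))

Computing term by term:
  P(1)·log₂(P(1)/Q(1)) = 0.0142·log₂(0.0142/0.0142) = 0.00000
  P(2)·log₂(P(2)/Q(2)) = 0.1542·log₂(0.1542/0.7652) = -0.35636
  P(3)·log₂(P(3)/Q(3)) = 0.7652·log₂(0.7652/0.1542) = 1.76840
  P(4)·log₂(P(4)/Q(4)) = 0.0664·log₂(0.0664/0.0664) = 0.00000

D_KL(P||Q) = 0.00000 - 0.35636 + 1.76840 + 0.00000 = 1.41204 ≈ 1.4120 bits

D_KL(Q||P) = Σ Q(x) log₂(Q(x)/P(x))

Computing term by term:
  Q(1)·log₂(Q(1)/P(1)) = 0.0142·log₂(0.0142/0.0142) = 0.00000
  Q(2)·log₂(Q(2)/P(2)) = 0.7652·log₂(0.7652/0.1542) = 1.76840
  Q(3)·log₂(Q(3)/P(3)) = 0.1542·log₂(0.1542/0.7652) = -0.35636
  Q(4)·log₂(Q(4)/P(4)) = 0.0664·log₂(0.0664/0.0664) = 0.00000

D_KL(Q||P) = 0.00000 + 1.76840 - 0.35636 + 0.00000 = 1.41204 ≈ 1.4120 bits

These ARE equal here. Q is P with outcomes relabeled (Q(2) = P(3), Q(3) = P(2)) by a relabeling that is its own inverse, so the two sums contain exactly the same terms in a different order. This is a special case — KL divergence is not symmetric in general: D_KL(P||Q) ≠ D_KL(Q||P) for most P, Q.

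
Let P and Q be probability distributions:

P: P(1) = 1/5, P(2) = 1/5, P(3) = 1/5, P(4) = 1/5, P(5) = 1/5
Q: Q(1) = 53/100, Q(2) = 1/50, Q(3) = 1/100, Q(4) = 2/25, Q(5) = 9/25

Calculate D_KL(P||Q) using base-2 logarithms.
1.3424 bits

D_KL(P||Q) = Σ P(x) log₂(P(x)/Q(x))

Computing term by term:
  P(1)·log₂(P(1)/Q(1)) = (1/5)·log₂((1/5)/(53/100)) = -0.28120
  P(2)·log₂(P(2)/Q(2)) = (1/5)·log₂((1/5)/(1/50)) = 0.66439
  P(3)·log₂(P(3)/Q(3)) = (1/5)·log₂((1/5)/(1/100)) = 0.86439
  P(4)·log₂(P(4)/Q(4)) = (1/5)·log₂((1/5)/(2/25)) = 0.26439
  P(5)·log₂(P(5)/Q(5)) = (1/5)·log₂((1/5)/(9/25)) = -0.16960

D_KL(P||Q) = -0.28120 + 0.66439 + 0.86439 + 0.26439 - 0.16960 = 1.34237 ≈ 1.3424 bits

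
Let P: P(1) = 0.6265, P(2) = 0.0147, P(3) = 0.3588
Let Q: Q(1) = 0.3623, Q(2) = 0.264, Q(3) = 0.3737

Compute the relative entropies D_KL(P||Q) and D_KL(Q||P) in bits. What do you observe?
D_KL(P||Q) = 0.4127 bits, D_KL(Q||P) = 0.8357 bits. The two directions give different values (D_KL(Q||P) exceeds D_KL(P||Q) by 0.4230 bits): KL divergence is asymmetric.

D_KL(P||Q) = Σ P(x) log₂(P(x)/Q(x))

Computing term by term:
  P(1)·log₂(P(1)/Q(1)) = 0.6265·log₂(0.6265/0.3623) = 0.49502
  P(2)·log₂(P(2)/Q(2)) = 0.0147·log₂(0.0147/0.264) = -0.06125
  P(3)·log₂(P(3)/Q(3)) = 0.3588·log₂(0.3588/0.3737) = -0.02106

D_KL(P||Q) = 0.49502 - 0.06125 - 0.02106 = 0.41271 ≈ 0.4127 bits

D_KL(Q||P) = Σ Q(x) log₂(Q(x)/P(x))

Computing term by term:
  Q(1)·log₂(Q(1)/P(1)) = 0.3623·log₂(0.3623/0.6265) = -0.28626
  Q(2)·log₂(Q(2)/P(2)) = 0.264·log₂(0.264/0.0147) = 1.10000
  Q(3)·log₂(Q(3)/P(3)) = 0.3737·log₂(0.3737/0.3588) = 0.02194

D_KL(Q||P) = -0.28626 + 1.10000 + 0.02194 = 0.83568 ≈ 0.8357 bits

These are NOT equal (difference: 0.4230 bits). KL divergence is asymmetric: D_KL(P||Q) ≠ D_KL(Q||P) in general.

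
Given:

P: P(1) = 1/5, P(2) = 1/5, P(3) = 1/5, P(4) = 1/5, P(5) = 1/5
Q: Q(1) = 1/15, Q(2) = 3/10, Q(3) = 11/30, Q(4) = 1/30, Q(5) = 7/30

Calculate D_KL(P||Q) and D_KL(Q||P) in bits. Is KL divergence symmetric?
D_KL(P||Q) = 0.4976 bits, D_KL(Q||P) = 0.3562 bits. No, KL divergence is not symmetric.

D_KL(P||Q) = Σ P(x) log₂(P(x)/Q(x))

Computing term by term:
  P(1)·log₂(P(1)/Q(1)) = (1/5)·log₂((1/5)/(1/15)) = 0.31699
  P(2)·log₂(P(2)/Q(2)) = (1/5)·log₂((1/5)/(3/10)) = -0.11699
  P(3)·log₂(P(3)/Q(3)) = (1/5)·log₂((1/5)/(11/30)) = -0.17489
  P(4)·log₂(P(4)/Q(4)) = (1/5)·log₂((1/5)/(1/30)) = 0.51699
  P(5)·log₂(P(5)/Q(5)) = (1/5)·log₂((1/5)/(7/30)) = -0.04448

D_KL(P||Q) = 0.31699 - 0.11699 - 0.17489 + 0.51699 - 0.04448 = 0.49762 ≈ 0.4976 bits

D_KL(Q||P) = Σ Q(x) log₂(Q(x)/P(x))

Computing term by term:
  Q(1)·log₂(Q(1)/P(1)) = (1/15)·log₂((1/15)/(1/5)) = -0.10566
  Q(2)·log₂(Q(2)/P(2)) = (3/10)·log₂((3/10)/(1/5)) = 0.17549
  Q(3)·log₂(Q(3)/P(3)) = (11/30)·log₂((11/30)/(1/5)) = 0.32064
  Q(4)·log₂(Q(4)/P(4)) = (1/30)·log₂((1/30)/(1/5)) = -0.08617
  Q(5)·log₂(Q(5)/P(5)) = (7/30)·log₂((7/30)/(1/5)) = 0.05189

D_KL(Q||P) = -0.10566 + 0.17549 + 0.32064 - 0.08617 + 0.05189 = 0.35619 ≈ 0.3562 bits

These are NOT equal (difference: 0.1414 bits). KL divergence is asymmetric: D_KL(P||Q) ≠ D_KL(Q||P) in general.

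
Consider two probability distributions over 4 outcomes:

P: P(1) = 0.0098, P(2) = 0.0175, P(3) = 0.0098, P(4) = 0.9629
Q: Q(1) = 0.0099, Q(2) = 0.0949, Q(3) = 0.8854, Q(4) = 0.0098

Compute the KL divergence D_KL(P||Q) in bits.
6.2664 bits

D_KL(P||Q) = Σ P(x) log₂(P(x)/Q(x))

Computing term by term:
  P(1)·log₂(P(1)/Q(1)) = 0.0098·log₂(0.0098/0.0099) = -0.00014
  P(2)·log₂(P(2)/Q(2)) = 0.0175·log₂(0.0175/0.0949) = -0.04268
  P(3)·log₂(P(3)/Q(3)) = 0.0098·log₂(0.0098/0.8854) = -0.06367
  P(4)·log₂(P(4)/Q(4)) = 0.9629·log₂(0.9629/0.0098) = 6.37292

D_KL(P||Q) = -0.00014 - 0.04268 - 0.06367 + 6.37292 = 6.26643 ≈ 6.2664 bits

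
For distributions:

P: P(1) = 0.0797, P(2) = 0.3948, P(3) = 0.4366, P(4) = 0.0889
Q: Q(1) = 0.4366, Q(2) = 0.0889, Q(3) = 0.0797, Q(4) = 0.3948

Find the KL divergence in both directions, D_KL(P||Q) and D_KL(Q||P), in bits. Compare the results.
D_KL(P||Q) = 1.5337 bits, D_KL(Q||P) = 1.5337 bits. The two directions give exactly the same value for this pair.

D_KL(P||Q) = Σ P(x) log₂(P(x)/Q(x))

Computing term by term:
  P(1)·log₂(P(1)/Q(1)) = 0.0797·log₂(0.0797/0.4366) = -0.19556
  P(2)·log₂(P(2)/Q(2)) = 0.3948·log₂(0.3948/0.0889) = 0.84916
  P(3)·log₂(P(3)/Q(3)) = 0.4366·log₂(0.4366/0.0797) = 1.07127
  P(4)·log₂(P(4)/Q(4)) = 0.0889·log₂(0.0889/0.3948) = -0.19121

D_KL(P||Q) = -0.19556 + 0.84916 + 1.07127 - 0.19121 = 1.53366 ≈ 1.5337 bits

D_KL(Q||P) = Σ Q(x) log₂(Q(x)/P(x))

Computing term by term:
  Q(1)·log₂(Q(1)/P(1)) = 0.4366·log₂(0.4366/0.0797) = 1.07127
  Q(2)·log₂(Q(2)/P(2)) = 0.0889·log₂(0.0889/0.3948) = -0.19121
  Q(3)·log₂(Q(3)/P(3)) = 0.0797·log₂(0.0797/0.4366) = -0.19556
  Q(4)·log₂(Q(4)/P(4)) = 0.3948·log₂(0.3948/0.0889) = 0.84916

D_KL(Q||P) = 1.07127 - 0.19121 - 0.19556 + 0.84916 = 1.53366 ≈ 1.5337 bits

These ARE equal here. Q is P with outcomes relabeled (Q(1) = P(3), Q(2) = P(4), Q(3) = P(1), Q(4) = P(2)) by a relabeling that is its own inverse, so the two sums contain exactly the same terms in a different order. This is a special case — KL divergence is not symmetric in general: D_KL(P||Q) ≠ D_KL(Q||P) for most P, Q.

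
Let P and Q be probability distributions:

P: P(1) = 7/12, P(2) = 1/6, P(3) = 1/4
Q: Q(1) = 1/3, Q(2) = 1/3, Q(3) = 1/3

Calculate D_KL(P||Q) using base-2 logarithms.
0.2005 bits

D_KL(P||Q) = Σ P(x) log₂(P(x)/Q(x))

Computing term by term:
  P(1)·log₂(P(1)/Q(1)) = (7/12)·log₂((7/12)/(1/3)) = 0.47096
  P(2)·log₂(P(2)/Q(2)) = (1/6)·log₂((1/6)/(1/3)) = -0.16667
  P(3)·log₂(P(3)/Q(3)) = (1/4)·log₂((1/4)/(1/3)) = -0.10376

D_KL(P||Q) = 0.47096 - 0.16667 - 0.10376 = 0.20053 ≈ 0.2005 bits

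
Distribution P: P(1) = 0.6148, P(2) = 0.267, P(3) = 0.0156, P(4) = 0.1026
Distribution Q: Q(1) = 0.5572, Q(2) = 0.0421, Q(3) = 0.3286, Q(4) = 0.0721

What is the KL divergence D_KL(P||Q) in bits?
0.7824 bits

D_KL(P||Q) = Σ P(x) log₂(P(x)/Q(x))

Computing term by term:
  P(1)·log₂(P(1)/Q(1)) = 0.6148·log₂(0.6148/0.5572) = 0.08725
  P(2)·log₂(P(2)/Q(2)) = 0.267·log₂(0.267/0.0421) = 0.71154
  P(3)·log₂(P(3)/Q(3)) = 0.0156·log₂(0.0156/0.3286) = -0.06859
  P(4)·log₂(P(4)/Q(4)) = 0.1026·log₂(0.1026/0.0721) = 0.05222

D_KL(P||Q) = 0.08725 + 0.71154 - 0.06859 + 0.05222 = 0.78242 ≈ 0.7824 bits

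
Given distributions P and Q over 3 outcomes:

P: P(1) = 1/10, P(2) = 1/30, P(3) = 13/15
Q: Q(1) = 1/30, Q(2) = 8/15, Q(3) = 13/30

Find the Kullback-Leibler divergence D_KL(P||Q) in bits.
0.8918 bits

D_KL(P||Q) = Σ P(x) log₂(P(x)/Q(x))

Computing term by term:
  P(1)·log₂(P(1)/Q(1)) = (1/10)·log₂((1/10)/(1/30)) = 0.15850
  P(2)·log₂(P(2)/Q(2)) = (1/30)·log₂((1/30)/(8/15)) = -0.13333
  P(3)·log₂(P(3)/Q(3)) = (13/15)·log₂((13/15)/(13/30)) = 0.86667

D_KL(P||Q) = 0.15850 - 0.13333 + 0.86667 = 0.89184 ≈ 0.8918 bits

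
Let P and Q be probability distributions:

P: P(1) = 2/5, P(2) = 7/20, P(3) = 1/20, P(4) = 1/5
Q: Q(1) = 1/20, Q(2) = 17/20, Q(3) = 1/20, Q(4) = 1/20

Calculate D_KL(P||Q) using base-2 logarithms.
1.1520 bits

D_KL(P||Q) = Σ P(x) log₂(P(x)/Q(x))

Computing term by term:
  P(1)·log₂(P(1)/Q(1)) = (2/5)·log₂((2/5)/(1/20)) = 1.20000
  P(2)·log₂(P(2)/Q(2)) = (7/20)·log₂((7/20)/(17/20)) = -0.44804
  P(3)·log₂(P(3)/Q(3)) = (1/20)·log₂((1/20)/(1/20)) = 0.00000
  P(4)·log₂(P(4)/Q(4)) = (1/5)·log₂((1/5)/(1/20)) = 0.40000

D_KL(P||Q) = 1.20000 - 0.44804 + 0.00000 + 0.40000 = 1.15196 ≈ 1.1520 bits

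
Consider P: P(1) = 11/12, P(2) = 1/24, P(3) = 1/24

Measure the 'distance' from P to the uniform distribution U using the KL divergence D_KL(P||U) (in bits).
1.0878 bits

U(i) = 1/3 for all i

D_KL(P||U) = Σ P(x) log₂(P(x) / (1/3))
           = Σ P(x) log₂(P(x)) + log₂(3)
           = log₂(3) - H(P)

H(P) = -Σ P(x) log₂(P(x)):
  -P(1)·log₂(P(1)) = -(11/12)·log₂(11/12) = 0.11507
  -P(2)·log₂(P(2)) = -(1/24)·log₂(1/24) = 0.19104
  -P(3)·log₂(P(3)) = -(1/24)·log₂(1/24) = 0.19104
H(P) = 0.11507 + 0.19104 + 0.19104 = 0.49715 bits

log₂(3) = 1.58496 bits

D_KL(P||U) = 1.58496 - 0.49715 = 1.08781 ≈ 1.0878 bits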